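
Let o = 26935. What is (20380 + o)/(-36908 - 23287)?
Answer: -9463/12039 ≈ -0.78603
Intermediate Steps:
(20380 + o)/(-36908 - 23287) = (20380 + 26935)/(-36908 - 23287) = 47315/(-60195) = 47315*(-1/60195) = -9463/12039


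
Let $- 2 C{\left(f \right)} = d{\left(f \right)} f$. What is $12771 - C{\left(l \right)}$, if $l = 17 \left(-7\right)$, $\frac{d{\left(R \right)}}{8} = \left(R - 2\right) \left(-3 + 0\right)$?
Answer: $-160017$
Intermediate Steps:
$d{\left(R \right)} = 48 - 24 R$ ($d{\left(R \right)} = 8 \left(R - 2\right) \left(-3 + 0\right) = 8 \left(-2 + R\right) \left(-3\right) = 8 \left(6 - 3 R\right) = 48 - 24 R$)
$l = -119$
$C{\left(f \right)} = - \frac{f \left(48 - 24 f\right)}{2}$ ($C{\left(f \right)} = - \frac{\left(48 - 24 f\right) f}{2} = - \frac{f \left(48 - 24 f\right)}{2}$)
$12771 - C{\left(l \right)} = 12771 - 12 \left(-119\right) \left(-2 - 119\right) = 12771 - 12 \left(-119\right) \left(-121\right) = 12771 - 172788 = -160017$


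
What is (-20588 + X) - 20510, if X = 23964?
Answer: -17134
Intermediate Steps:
(-20588 + X) - 20510 = (-20588 + 23964) - 20510 = 3376 - 20510 = -17134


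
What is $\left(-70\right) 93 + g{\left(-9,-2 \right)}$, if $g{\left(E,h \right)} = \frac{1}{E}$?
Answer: $- \frac{58591}{9} \approx -6510.1$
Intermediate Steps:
$\left(-70\right) 93 + g{\left(-9,-2 \right)} = \left(-70\right) 93 + \frac{1}{-9} = -6510 - \frac{1}{9} = - \frac{58591}{9}$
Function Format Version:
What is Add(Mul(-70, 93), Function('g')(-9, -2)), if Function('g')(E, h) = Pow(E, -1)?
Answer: Rational(-58591, 9) ≈ -6510.1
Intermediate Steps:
Add(Mul(-70, 93), Function('g')(-9, -2)) = Add(Mul(-70, 93), Pow(-9, -1)) = Add(-6510, Rational(-1, 9)) = Rational(-58591, 9)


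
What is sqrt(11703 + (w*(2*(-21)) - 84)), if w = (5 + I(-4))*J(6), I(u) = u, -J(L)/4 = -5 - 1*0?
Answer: sqrt(10779) ≈ 103.82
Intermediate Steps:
J(L) = 20 (J(L) = -4*(-5 - 1*0) = -4*(-5 + 0) = -4*(-5) = 20)
w = 20 (w = (5 - 4)*20 = 1*20 = 20)
sqrt(11703 + (w*(2*(-21)) - 84)) = sqrt(11703 + (20*(2*(-21)) - 84)) = sqrt(11703 + (20*(-42) - 84)) = sqrt(11703 + (-840 - 84)) = sqrt(11703 - 924) = sqrt(10779)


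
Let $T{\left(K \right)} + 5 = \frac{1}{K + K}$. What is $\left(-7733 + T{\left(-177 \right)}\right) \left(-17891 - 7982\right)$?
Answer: $\frac{70872692869}{354} \approx 2.0021 \cdot 10^{8}$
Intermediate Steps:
$T{\left(K \right)} = -5 + \frac{1}{2 K}$ ($T{\left(K \right)} = -5 + \frac{1}{K + K} = -5 + \frac{1}{2 K}$)
$\left(-7733 + T{\left(-177 \right)}\right) \left(-17891 - 7982\right) = \left(-7733 - \left(5 - \frac{1}{2 \left(-177\right)}\right)\right) \left(-17891 - 7982\right) = \left(-7733 + \left(-5 + \frac{1}{2} \left(- \frac{1}{177}\right)\right)\right) \left(-25873\right) = \left(-7733 - \frac{1771}{354}\right) \left(-25873\right) = \left(- \frac{2739253}{354}\right) \left(-25873\right) = \frac{70872692869}{354}$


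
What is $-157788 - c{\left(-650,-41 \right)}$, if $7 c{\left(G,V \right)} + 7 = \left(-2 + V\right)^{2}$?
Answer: $- \frac{1106358}{7} \approx -1.5805 \cdot 10^{5}$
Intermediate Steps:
$c{\left(G,V \right)} = -1 + \frac{\left(-2 + V\right)^{2}}{7}$
$-157788 - c{\left(-650,-41 \right)} = -157788 - \left(-1 + \frac{\left(-2 - 41\right)^{2}}{7}\right) = -157788 - \left(-1 + \frac{\left(-43\right)^{2}}{7}\right) = -157788 - \left(-1 + \frac{1}{7} \cdot 1849\right) = -157788 - \left(-1 + \frac{1849}{7}\right) = -157788 - \frac{1842}{7} = - \frac{1106358}{7}$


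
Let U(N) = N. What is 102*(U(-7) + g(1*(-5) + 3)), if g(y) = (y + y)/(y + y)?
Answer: -612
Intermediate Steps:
g(y) = 1 (g(y) = (2*y)/((2*y)) = (2*y)*(1/(2*y)) = 1)
102*(U(-7) + g(1*(-5) + 3)) = 102*(-7 + 1) = 102*(-6) = -612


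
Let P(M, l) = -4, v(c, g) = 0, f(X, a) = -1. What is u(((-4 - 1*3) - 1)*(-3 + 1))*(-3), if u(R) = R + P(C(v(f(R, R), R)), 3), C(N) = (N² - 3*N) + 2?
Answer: -36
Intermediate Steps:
C(N) = 2 + N² - 3*N
u(R) = -4 + R (u(R) = R - 4 = -4 + R)
u(((-4 - 1*3) - 1)*(-3 + 1))*(-3) = (-4 + ((-4 - 1*3) - 1)*(-3 + 1))*(-3) = (-4 + ((-4 - 3) - 1)*(-2))*(-3) = (-4 + (-7 - 1)*(-2))*(-3) = (-4 - 8*(-2))*(-3) = (-4 + 16)*(-3) = 12*(-3) = -36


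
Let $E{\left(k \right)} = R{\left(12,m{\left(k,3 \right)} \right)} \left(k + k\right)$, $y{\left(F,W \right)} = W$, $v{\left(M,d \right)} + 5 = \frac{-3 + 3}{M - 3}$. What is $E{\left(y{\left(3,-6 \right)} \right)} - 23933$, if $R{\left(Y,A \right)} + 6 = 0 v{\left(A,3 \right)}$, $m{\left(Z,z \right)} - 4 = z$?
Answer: $-23861$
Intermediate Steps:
$v{\left(M,d \right)} = -5$ ($v{\left(M,d \right)} = -5 + \frac{-3 + 3}{M - 3} = -5 + \frac{0}{-3 + M} = -5 + 0 = -5$)
$m{\left(Z,z \right)} = 4 + z$
$R{\left(Y,A \right)} = -6$ ($R{\left(Y,A \right)} = -6 + 0 \left(-5\right) = -6 + 0 = -6$)
$E{\left(k \right)} = - 12 k$ ($E{\left(k \right)} = - 6 \left(k + k\right) = - 6 \cdot 2 k = - 12 k$)
$E{\left(y{\left(3,-6 \right)} \right)} - 23933 = \left(-12\right) \left(-6\right) - 23933 = 72 - 23933 = -23861$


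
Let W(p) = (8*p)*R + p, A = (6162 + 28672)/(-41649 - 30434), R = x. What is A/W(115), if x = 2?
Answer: -34834/140922265 ≈ -0.00024719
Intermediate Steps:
R = 2
A = -34834/72083 (A = 34834/(-72083) = 34834*(-1/72083) = -34834/72083 ≈ -0.48325)
W(p) = 17*p (W(p) = (8*p)*2 + p = 16*p + p = 17*p)
A/W(115) = -34834/(72083*(17*115)) = -34834/72083/1955 = -34834/72083*1/1955 = -34834/140922265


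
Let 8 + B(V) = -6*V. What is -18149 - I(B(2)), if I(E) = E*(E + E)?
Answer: -18949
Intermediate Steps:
B(V) = -8 - 6*V
I(E) = 2*E**2 (I(E) = E*(2*E) = 2*E**2)
-18149 - I(B(2)) = -18149 - 2*(-8 - 6*2)**2 = -18149 - 2*(-8 - 12)**2 = -18149 - 2*(-20)**2 = -18149 - 2*400 = -18149 - 1*800 = -18149 - 800 = -18949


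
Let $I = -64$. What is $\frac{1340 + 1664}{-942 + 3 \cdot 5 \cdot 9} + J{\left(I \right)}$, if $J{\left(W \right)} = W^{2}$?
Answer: $\frac{3302468}{807} \approx 4092.3$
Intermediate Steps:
$\frac{1340 + 1664}{-942 + 3 \cdot 5 \cdot 9} + J{\left(I \right)} = \frac{1340 + 1664}{-942 + 3 \cdot 5 \cdot 9} + \left(-64\right)^{2} = \frac{3004}{-942 + 15 \cdot 9} + 4096 = \frac{3004}{-942 + 135} + 4096 = \frac{3004}{-807} + 4096 = 3004 \left(- \frac{1}{807}\right) + 4096 = - \frac{3004}{807} + 4096 = \frac{3302468}{807}$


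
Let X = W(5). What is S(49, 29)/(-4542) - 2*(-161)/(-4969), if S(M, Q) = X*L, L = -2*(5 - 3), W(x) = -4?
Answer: -771014/11284599 ≈ -0.068324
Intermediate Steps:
X = -4
L = -4 (L = -2*2 = -4)
S(M, Q) = 16 (S(M, Q) = -4*(-4) = 16)
S(49, 29)/(-4542) - 2*(-161)/(-4969) = 16/(-4542) - 2*(-161)/(-4969) = 16*(-1/4542) + 322*(-1/4969) = -8/2271 - 322/4969 = -771014/11284599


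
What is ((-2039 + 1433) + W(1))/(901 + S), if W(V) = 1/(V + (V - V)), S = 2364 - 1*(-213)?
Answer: -605/3478 ≈ -0.17395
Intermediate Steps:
S = 2577 (S = 2364 + 213 = 2577)
W(V) = 1/V (W(V) = 1/(V + 0) = 1/V)
((-2039 + 1433) + W(1))/(901 + S) = ((-2039 + 1433) + 1/1)/(901 + 2577) = (-606 + 1)/3478 = -605*1/3478 = -605/3478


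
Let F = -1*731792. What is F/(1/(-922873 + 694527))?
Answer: 167101776032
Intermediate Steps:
F = -731792
F/(1/(-922873 + 694527)) = -731792/(1/(-922873 + 694527)) = -731792/(1/(-228346)) = -731792/(-1/228346) = -731792*(-228346) = 167101776032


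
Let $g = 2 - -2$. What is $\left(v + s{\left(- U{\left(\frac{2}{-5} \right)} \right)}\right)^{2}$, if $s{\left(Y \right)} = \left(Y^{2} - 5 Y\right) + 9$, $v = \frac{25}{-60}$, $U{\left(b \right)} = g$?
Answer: $\frac{286225}{144} \approx 1987.7$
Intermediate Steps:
$g = 4$ ($g = 2 + 2 = 4$)
$U{\left(b \right)} = 4$
$v = - \frac{5}{12}$ ($v = 25 \left(- \frac{1}{60}\right) = - \frac{5}{12} \approx -0.41667$)
$s{\left(Y \right)} = 9 + Y^{2} - 5 Y$
$\left(v + s{\left(- U{\left(\frac{2}{-5} \right)} \right)}\right)^{2} = \left(- \frac{5}{12} + \left(9 + \left(\left(-1\right) 4\right)^{2} - 5 \left(\left(-1\right) 4\right)\right)\right)^{2} = \left(- \frac{5}{12} + \left(9 + \left(-4\right)^{2} - -20\right)\right)^{2} = \left(- \frac{5}{12} + \left(9 + 16 + 20\right)\right)^{2} = \left(- \frac{5}{12} + 45\right)^{2} = \left(\frac{535}{12}\right)^{2} = \frac{286225}{144}$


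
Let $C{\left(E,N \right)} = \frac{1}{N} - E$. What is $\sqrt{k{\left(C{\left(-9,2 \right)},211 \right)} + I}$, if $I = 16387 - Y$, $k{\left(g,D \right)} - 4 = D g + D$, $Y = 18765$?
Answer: $\frac{i \sqrt{634}}{2} \approx 12.59 i$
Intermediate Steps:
$k{\left(g,D \right)} = 4 + D + D g$ ($k{\left(g,D \right)} = 4 + \left(D g + D\right) = 4 + \left(D + D g\right) = 4 + D + D g$)
$I = -2378$ ($I = 16387 - 18765 = -2378$)
$\sqrt{k{\left(C{\left(-9,2 \right)},211 \right)} + I} = \sqrt{\left(4 + 211 + 211 \left(\frac{1}{2} - -9\right)\right) - 2378} = \sqrt{\left(4 + 211 + 211 \left(\frac{1}{2} + 9\right)\right) - 2378} = \sqrt{\left(4 + 211 + 211 \cdot \frac{19}{2}\right) - 2378} = \sqrt{\left(4 + 211 + \frac{4009}{2}\right) - 2378} = \sqrt{\frac{4439}{2} - 2378} = \sqrt{- \frac{317}{2}} = \frac{i \sqrt{634}}{2}$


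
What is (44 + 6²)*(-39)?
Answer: -3120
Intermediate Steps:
(44 + 6²)*(-39) = (44 + 36)*(-39) = 80*(-39) = -3120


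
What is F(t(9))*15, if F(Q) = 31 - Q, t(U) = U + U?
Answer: 195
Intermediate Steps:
t(U) = 2*U
F(t(9))*15 = (31 - 2*9)*15 = (31 - 1*18)*15 = (31 - 18)*15 = 13*15 = 195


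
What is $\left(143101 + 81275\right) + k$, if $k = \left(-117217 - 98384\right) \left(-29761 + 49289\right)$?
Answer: $-4210031952$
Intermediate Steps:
$k = -4210256328$ ($k = \left(-215601\right) 19528 = -4210256328$)
$\left(143101 + 81275\right) + k = \left(143101 + 81275\right) - 4210256328 = 224376 - 4210256328 = -4210031952$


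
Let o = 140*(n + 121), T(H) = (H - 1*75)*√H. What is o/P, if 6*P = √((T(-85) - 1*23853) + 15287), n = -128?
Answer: -2940*√2/√(-4283 - 80*I*√85) ≈ -5.3712 - 62.84*I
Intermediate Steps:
T(H) = √H*(-75 + H) (T(H) = (H - 75)*√H = (-75 + H)*√H = √H*(-75 + H))
o = -980 (o = 140*(-128 + 121) = 140*(-7) = -980)
P = √(-8566 - 160*I*√85)/6 (P = √((√(-85)*(-75 - 85) - 1*23853) + 15287)/6 = √(((I*√85)*(-160) - 23853) + 15287)/6 = √((-160*I*√85 - 23853) + 15287)/6 = √((-23853 - 160*I*√85) + 15287)/6 = √(-8566 - 160*I*√85)/6 ≈ 1.3233 - 15.482*I)
o/P = -980*6/√(-8566 - 160*I*√85) = -5880/√(-8566 - 160*I*√85)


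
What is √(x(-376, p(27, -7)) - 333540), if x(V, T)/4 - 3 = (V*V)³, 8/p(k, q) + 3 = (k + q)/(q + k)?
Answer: 2*√2825706623121994 ≈ 1.0631e+8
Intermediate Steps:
p(k, q) = -4 (p(k, q) = 8/(-3 + (k + q)/(q + k)) = 8/(-3 + (k + q)/(k + q)) = 8/(-3 + 1) = 8/(-2) = 8*(-½) = -4)
x(V, T) = 12 + 4*V⁶ (x(V, T) = 12 + 4*(V*V)³ = 12 + 4*(V²)³ = 12 + 4*V⁶)
√(x(-376, p(27, -7)) - 333540) = √((12 + 4*(-376)⁶) - 333540) = √((12 + 4*2825706623205376) - 333540) = √((12 + 11302826492821504) - 333540) = √(11302826492821516 - 333540) = √11302826492487976 = 2*√2825706623121994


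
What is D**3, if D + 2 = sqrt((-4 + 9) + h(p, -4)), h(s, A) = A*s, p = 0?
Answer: -38 + 17*sqrt(5) ≈ 0.013156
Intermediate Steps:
D = -2 + sqrt(5) (D = -2 + sqrt((-4 + 9) - 4*0) = -2 + sqrt(5 + 0) = -2 + sqrt(5) ≈ 0.23607)
D**3 = (-2 + sqrt(5))**3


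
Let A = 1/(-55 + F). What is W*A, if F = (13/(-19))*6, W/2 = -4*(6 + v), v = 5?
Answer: 1672/1123 ≈ 1.4889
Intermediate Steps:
W = -88 (W = 2*(-4*(6 + 5)) = 2*(-4*11) = 2*(-44) = -88)
F = -78/19 (F = (13*(-1/19))*6 = -13/19*6 = -78/19 ≈ -4.1053)
A = -19/1123 (A = 1/(-55 - 78/19) = 1/(-1123/19) = -19/1123 ≈ -0.016919)
W*A = -88*(-19/1123) = 1672/1123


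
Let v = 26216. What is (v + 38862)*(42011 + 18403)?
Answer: 3931622292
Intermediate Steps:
(v + 38862)*(42011 + 18403) = (26216 + 38862)*(42011 + 18403) = 65078*60414 = 3931622292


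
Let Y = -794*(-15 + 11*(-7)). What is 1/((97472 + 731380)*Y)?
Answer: 1/60545980896 ≈ 1.6516e-11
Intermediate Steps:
Y = 73048 (Y = -794*(-15 - 77) = -794*(-92) = 73048)
1/((97472 + 731380)*Y) = 1/((97472 + 731380)*73048) = (1/73048)/828852 = (1/828852)*(1/73048) = 1/60545980896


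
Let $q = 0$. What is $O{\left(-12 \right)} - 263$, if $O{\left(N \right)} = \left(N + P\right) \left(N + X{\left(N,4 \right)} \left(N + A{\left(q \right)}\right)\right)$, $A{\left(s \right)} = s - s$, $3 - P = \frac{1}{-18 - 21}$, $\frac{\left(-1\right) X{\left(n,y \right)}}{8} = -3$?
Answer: $\frac{31581}{13} \approx 2429.3$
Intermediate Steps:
$X{\left(n,y \right)} = 24$ ($X{\left(n,y \right)} = \left(-8\right) \left(-3\right) = 24$)
$P = \frac{118}{39}$ ($P = 3 - \frac{1}{-18 - 21} = 3 - \frac{1}{-39} = 3 - - \frac{1}{39} = 3 + \frac{1}{39} = \frac{118}{39} \approx 3.0256$)
$A{\left(s \right)} = 0$
$O{\left(N \right)} = 25 N \left(\frac{118}{39} + N\right)$ ($O{\left(N \right)} = \left(N + \frac{118}{39}\right) \left(N + 24 \left(N + 0\right)\right) = \left(\frac{118}{39} + N\right) \left(N + 24 N\right) = \left(\frac{118}{39} + N\right) 25 N = 25 N \left(\frac{118}{39} + N\right)$)
$O{\left(-12 \right)} - 263 = \frac{25}{39} \left(-12\right) \left(118 + 39 \left(-12\right)\right) - 263 = \frac{25}{39} \left(-12\right) \left(118 - 468\right) - 263 = \frac{25}{39} \left(-12\right) \left(-350\right) - 263 = \frac{35000}{13} - 263 = \frac{31581}{13}$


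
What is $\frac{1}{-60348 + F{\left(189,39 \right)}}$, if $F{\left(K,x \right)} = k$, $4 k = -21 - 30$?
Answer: $- \frac{4}{241443} \approx -1.6567 \cdot 10^{-5}$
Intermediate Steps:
$k = - \frac{51}{4}$ ($k = \frac{-21 - 30}{4} = \frac{1}{4} \left(-51\right) = - \frac{51}{4} \approx -12.75$)
$F{\left(K,x \right)} = - \frac{51}{4}$
$\frac{1}{-60348 + F{\left(189,39 \right)}} = \frac{1}{-60348 - \frac{51}{4}} = \frac{1}{- \frac{241443}{4}} = - \frac{4}{241443}$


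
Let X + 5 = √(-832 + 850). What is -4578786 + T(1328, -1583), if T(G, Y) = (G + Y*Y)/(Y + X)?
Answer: -5775212582616/1260863 - 7521651*√2/2521726 ≈ -4.5804e+6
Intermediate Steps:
X = -5 + 3*√2 (X = -5 + √(-832 + 850) = -5 + √18 = -5 + 3*√2 ≈ -0.75736)
T(G, Y) = (G + Y²)/(-5 + Y + 3*√2) (T(G, Y) = (G + Y*Y)/(Y + (-5 + 3*√2)) = (G + Y²)/(-5 + Y + 3*√2))
-4578786 + T(1328, -1583) = -4578786 + (1328 + (-1583)²)/(-5 - 1583 + 3*√2) = -4578786 + (1328 + 2505889)/(-1588 + 3*√2) = -4578786 + 2507217/(-1588 + 3*√2)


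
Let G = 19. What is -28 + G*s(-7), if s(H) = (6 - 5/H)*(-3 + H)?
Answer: -9126/7 ≈ -1303.7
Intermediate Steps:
s(H) = (-3 + H)*(6 - 5/H)
-28 + G*s(-7) = -28 + 19*(-23 + 6*(-7) + 15/(-7)) = -28 + 19*(-23 - 42 + 15*(-⅐)) = -28 + 19*(-23 - 42 - 15/7) = -28 + 19*(-470/7) = -28 - 8930/7 = -9126/7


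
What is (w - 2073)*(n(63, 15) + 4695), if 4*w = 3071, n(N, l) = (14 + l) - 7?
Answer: -24627457/4 ≈ -6.1569e+6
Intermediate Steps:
n(N, l) = 7 + l
w = 3071/4 (w = (¼)*3071 = 3071/4 ≈ 767.75)
(w - 2073)*(n(63, 15) + 4695) = (3071/4 - 2073)*((7 + 15) + 4695) = -5221*(22 + 4695)/4 = -5221/4*4717 = -24627457/4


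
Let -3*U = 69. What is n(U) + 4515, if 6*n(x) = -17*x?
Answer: 27481/6 ≈ 4580.2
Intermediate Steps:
U = -23 (U = -⅓*69 = -23)
n(x) = -17*x/6 (n(x) = (-17*x)/6 = -17*x/6)
n(U) + 4515 = -17/6*(-23) + 4515 = 391/6 + 4515 = 27481/6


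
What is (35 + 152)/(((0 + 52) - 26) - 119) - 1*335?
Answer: -31342/93 ≈ -337.01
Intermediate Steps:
(35 + 152)/(((0 + 52) - 26) - 119) - 1*335 = 187/((52 - 26) - 119) - 335 = 187/(26 - 119) - 335 = 187/(-93) - 335 = 187*(-1/93) - 335 = -187/93 - 335 = -31342/93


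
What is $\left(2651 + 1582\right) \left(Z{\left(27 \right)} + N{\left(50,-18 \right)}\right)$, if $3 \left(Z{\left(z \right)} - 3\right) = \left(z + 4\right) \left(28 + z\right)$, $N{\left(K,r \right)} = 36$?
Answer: $2570842$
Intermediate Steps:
$Z{\left(z \right)} = 3 + \frac{\left(4 + z\right) \left(28 + z\right)}{3}$ ($Z{\left(z \right)} = 3 + \frac{\left(z + 4\right) \left(28 + z\right)}{3} = 3 + \frac{\left(4 + z\right) \left(28 + z\right)}{3}$)
$\left(2651 + 1582\right) \left(Z{\left(27 \right)} + N{\left(50,-18 \right)}\right) = \left(2651 + 1582\right) \left(\left(\frac{121}{3} + \frac{27^{2}}{3} + \frac{32}{3} \cdot 27\right) + 36\right) = 4233 \left(\left(\frac{121}{3} + \frac{1}{3} \cdot 729 + 288\right) + 36\right) = 4233 \left(\left(\frac{121}{3} + 243 + 288\right) + 36\right) = 4233 \left(\frac{1714}{3} + 36\right) = 4233 \cdot \frac{1822}{3} = 2570842$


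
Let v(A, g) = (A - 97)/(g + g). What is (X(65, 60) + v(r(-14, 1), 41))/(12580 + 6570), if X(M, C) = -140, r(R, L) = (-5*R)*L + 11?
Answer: -2874/392575 ≈ -0.0073209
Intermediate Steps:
r(R, L) = 11 - 5*L*R (r(R, L) = -5*L*R + 11 = 11 - 5*L*R)
v(A, g) = (-97 + A)/(2*g) (v(A, g) = (-97 + A)/((2*g)) = (-97 + A)*(1/(2*g)) = (-97 + A)/(2*g))
(X(65, 60) + v(r(-14, 1), 41))/(12580 + 6570) = (-140 + (½)*(-97 + (11 - 5*1*(-14)))/41)/(12580 + 6570) = (-140 + (½)*(1/41)*(-97 + (11 + 70)))/19150 = (-140 + (½)*(1/41)*(-97 + 81))*(1/19150) = (-140 + (½)*(1/41)*(-16))*(1/19150) = (-140 - 8/41)*(1/19150) = -5748/41*1/19150 = -2874/392575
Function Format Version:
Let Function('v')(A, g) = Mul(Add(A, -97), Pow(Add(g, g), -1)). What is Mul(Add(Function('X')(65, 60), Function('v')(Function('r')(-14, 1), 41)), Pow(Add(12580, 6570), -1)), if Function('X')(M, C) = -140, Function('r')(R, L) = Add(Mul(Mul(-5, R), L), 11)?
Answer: Rational(-2874, 392575) ≈ -0.0073209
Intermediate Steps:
Function('r')(R, L) = Add(11, Mul(-5, L, R)) (Function('r')(R, L) = Add(Mul(-5, L, R), 11) = Add(11, Mul(-5, L, R)))
Function('v')(A, g) = Mul(Rational(1, 2), Pow(g, -1), Add(-97, A)) (Function('v')(A, g) = Mul(Add(-97, A), Pow(Mul(2, g), -1)) = Mul(Add(-97, A), Mul(Rational(1, 2), Pow(g, -1))) = Mul(Rational(1, 2), Pow(g, -1), Add(-97, A)))
Mul(Add(Function('X')(65, 60), Function('v')(Function('r')(-14, 1), 41)), Pow(Add(12580, 6570), -1)) = Mul(Add(-140, Mul(Rational(1, 2), Pow(41, -1), Add(-97, Add(11, Mul(-5, 1, -14))))), Pow(Add(12580, 6570), -1)) = Mul(Add(-140, Mul(Rational(1, 2), Rational(1, 41), Add(-97, Add(11, 70)))), Pow(19150, -1)) = Mul(Add(-140, Mul(Rational(1, 2), Rational(1, 41), Add(-97, 81))), Rational(1, 19150)) = Mul(Add(-140, Mul(Rational(1, 2), Rational(1, 41), -16)), Rational(1, 19150)) = Mul(Add(-140, Rational(-8, 41)), Rational(1, 19150)) = Mul(Rational(-5748, 41), Rational(1, 19150)) = Rational(-2874, 392575)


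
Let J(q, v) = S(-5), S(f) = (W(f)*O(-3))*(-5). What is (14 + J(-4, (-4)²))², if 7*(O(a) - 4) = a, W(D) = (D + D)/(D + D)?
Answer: 729/49 ≈ 14.878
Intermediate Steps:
W(D) = 1 (W(D) = (2*D)/((2*D)) = (2*D)*(1/(2*D)) = 1)
O(a) = 4 + a/7
S(f) = -125/7 (S(f) = (1*(4 + (⅐)*(-3)))*(-5) = (1*(4 - 3/7))*(-5) = (1*(25/7))*(-5) = (25/7)*(-5) = -125/7)
J(q, v) = -125/7
(14 + J(-4, (-4)²))² = (14 - 125/7)² = (-27/7)² = 729/49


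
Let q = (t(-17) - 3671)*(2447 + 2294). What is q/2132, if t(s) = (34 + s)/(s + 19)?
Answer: -34727825/4264 ≈ -8144.4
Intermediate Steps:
t(s) = (34 + s)/(19 + s)
q = -34727825/2 (q = ((34 - 17)/(19 - 17) - 3671)*(2447 + 2294) = (17/2 - 3671)*4741 = -7325/2*4741 = -34727825/2 ≈ -1.7364e+7)
q/2132 = -34727825/2/2132 = -34727825/2*1/2132 = -34727825/4264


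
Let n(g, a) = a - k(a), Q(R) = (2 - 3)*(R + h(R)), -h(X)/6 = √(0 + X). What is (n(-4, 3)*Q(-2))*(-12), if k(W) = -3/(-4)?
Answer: -54 - 162*I*√2 ≈ -54.0 - 229.1*I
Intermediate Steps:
k(W) = ¾ (k(W) = -3*(-¼) = ¾)
h(X) = -6*√X (h(X) = -6*√(0 + X) = -6*√X)
Q(R) = -R + 6*√R (Q(R) = (2 - 3)*(R - 6*√R) = -(R - 6*√R) = -R + 6*√R)
n(g, a) = -¾ + a (n(g, a) = a - 1*¾ = a - ¾ = -¾ + a)
(n(-4, 3)*Q(-2))*(-12) = ((-¾ + 3)*(-1*(-2) + 6*√(-2)))*(-12) = (9*(2 + 6*(I*√2))/4)*(-12) = (9*(2 + 6*I*√2)/4)*(-12) = (9/2 + 27*I*√2/2)*(-12) = -54 - 162*I*√2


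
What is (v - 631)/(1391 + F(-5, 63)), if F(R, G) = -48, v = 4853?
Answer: 4222/1343 ≈ 3.1437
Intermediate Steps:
(v - 631)/(1391 + F(-5, 63)) = (4853 - 631)/(1391 - 48) = 4222/1343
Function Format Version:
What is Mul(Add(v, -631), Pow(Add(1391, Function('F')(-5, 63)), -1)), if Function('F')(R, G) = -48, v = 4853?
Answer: Rational(4222, 1343) ≈ 3.1437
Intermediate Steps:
Mul(Add(v, -631), Pow(Add(1391, Function('F')(-5, 63)), -1)) = Mul(Add(4853, -631), Pow(Add(1391, -48), -1)) = Mul(4222, Pow(1343, -1)) = Mul(4222, Rational(1, 1343)) = Rational(4222, 1343)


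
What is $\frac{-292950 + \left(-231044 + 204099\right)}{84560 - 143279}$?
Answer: $\frac{319895}{58719} \approx 5.4479$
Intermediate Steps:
$\frac{-292950 + \left(-231044 + 204099\right)}{84560 - 143279} = \frac{-292950 - 26945}{-58719} = \left(-319895\right) \left(- \frac{1}{58719}\right) = \frac{319895}{58719}$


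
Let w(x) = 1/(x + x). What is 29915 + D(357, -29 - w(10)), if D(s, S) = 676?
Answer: 30591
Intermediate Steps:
w(x) = 1/(2*x)
29915 + D(357, -29 - w(10)) = 29915 + 676 = 30591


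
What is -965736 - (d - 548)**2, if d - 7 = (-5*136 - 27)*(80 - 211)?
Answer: -8478955512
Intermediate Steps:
d = 92624 (d = 7 + (-5*136 - 27)*(80 - 211) = 7 + (-680 - 27)*(-131) = 7 - 707*(-131) = 7 + 92617 = 92624)
-965736 - (d - 548)**2 = -965736 - (92624 - 548)**2 = -965736 - 1*92076**2 = -965736 - 1*8477989776 = -965736 - 8477989776 = -8478955512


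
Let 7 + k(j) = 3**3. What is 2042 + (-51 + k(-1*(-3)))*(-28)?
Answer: 2910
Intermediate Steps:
k(j) = 20 (k(j) = -7 + 3**3 = -7 + 27 = 20)
2042 + (-51 + k(-1*(-3)))*(-28) = 2042 + (-51 + 20)*(-28) = 2042 - 31*(-28) = 2042 + 868 = 2910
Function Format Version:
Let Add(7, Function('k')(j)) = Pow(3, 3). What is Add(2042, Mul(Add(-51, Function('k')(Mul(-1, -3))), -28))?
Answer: 2910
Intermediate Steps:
Function('k')(j) = 20 (Function('k')(j) = Add(-7, Pow(3, 3)) = Add(-7, 27) = 20)
Add(2042, Mul(Add(-51, Function('k')(Mul(-1, -3))), -28)) = Add(2042, Mul(Add(-51, 20), -28)) = Add(2042, Mul(-31, -28)) = Add(2042, 868) = 2910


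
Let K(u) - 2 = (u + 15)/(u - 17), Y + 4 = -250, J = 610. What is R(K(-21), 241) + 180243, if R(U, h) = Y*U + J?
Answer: 3425793/19 ≈ 1.8031e+5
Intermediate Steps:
Y = -254 (Y = -4 - 250 = -254)
K(u) = 2 + (15 + u)/(-17 + u) (K(u) = 2 + (u + 15)/(u - 17) = 2 + (15 + u)/(-17 + u))
R(U, h) = 610 - 254*U (R(U, h) = -254*U + 610 = 610 - 254*U)
R(K(-21), 241) + 180243 = (610 - 254*(-19 + 3*(-21))/(-17 - 21)) + 180243 = (610 - 254*(-19 - 63)/(-38)) + 180243 = (610 - (-127)*(-82)/19) + 180243 = (610 - 254*41/19) + 180243 = (610 - 10414/19) + 180243 = 1176/19 + 180243 = 3425793/19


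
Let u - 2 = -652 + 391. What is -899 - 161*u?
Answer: 40800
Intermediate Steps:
u = -259 (u = 2 + (-652 + 391) = 2 - 261 = -259)
-899 - 161*u = -899 - 161*(-259) = -899 + 41699 = 40800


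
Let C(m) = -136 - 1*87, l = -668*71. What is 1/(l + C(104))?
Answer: -1/47651 ≈ -2.0986e-5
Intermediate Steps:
l = -47428
C(m) = -223 (C(m) = -136 - 87 = -223)
1/(l + C(104)) = 1/(-47428 - 223) = 1/(-47651) = -1/47651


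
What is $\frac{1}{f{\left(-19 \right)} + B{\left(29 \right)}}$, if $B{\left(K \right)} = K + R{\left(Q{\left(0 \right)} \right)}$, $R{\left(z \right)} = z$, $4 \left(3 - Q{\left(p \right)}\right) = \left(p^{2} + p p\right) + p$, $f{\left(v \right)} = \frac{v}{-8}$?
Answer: $\frac{8}{275} \approx 0.029091$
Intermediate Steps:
$f{\left(v \right)} = - \frac{v}{8}$ ($f{\left(v \right)} = v \left(- \frac{1}{8}\right) = - \frac{v}{8}$)
$Q{\left(p \right)} = 3 - \frac{p^{2}}{2} - \frac{p}{4}$ ($Q{\left(p \right)} = 3 - \frac{\left(p^{2} + p p\right) + p}{4} = 3 - \frac{\left(p^{2} + p^{2}\right) + p}{4} = 3 - \frac{2 p^{2} + p}{4} = 3 - \frac{p + 2 p^{2}}{4} = 3 - \left(\frac{p^{2}}{2} + \frac{p}{4}\right) = 3 - \frac{p^{2}}{2} - \frac{p}{4}$)
$B{\left(K \right)} = 3 + K$ ($B{\left(K \right)} = K - \left(-3 + \frac{0^{2}}{2}\right) = K + \left(3 - 0 + 0\right) = K + \left(3 + 0 + 0\right) = K + 3 = 3 + K$)
$\frac{1}{f{\left(-19 \right)} + B{\left(29 \right)}} = \frac{1}{\left(- \frac{1}{8}\right) \left(-19\right) + \left(3 + 29\right)} = \frac{1}{\frac{19}{8} + 32} = \frac{1}{\frac{275}{8}} = \frac{8}{275}$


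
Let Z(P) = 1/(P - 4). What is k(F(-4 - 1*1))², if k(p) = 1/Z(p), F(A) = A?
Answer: 81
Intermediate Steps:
Z(P) = 1/(-4 + P)
k(p) = -4 + p (k(p) = 1/(1/(-4 + p)) = -4 + p)
k(F(-4 - 1*1))² = (-4 + (-4 - 1*1))² = (-4 + (-4 - 1))² = (-4 - 5)² = (-9)² = 81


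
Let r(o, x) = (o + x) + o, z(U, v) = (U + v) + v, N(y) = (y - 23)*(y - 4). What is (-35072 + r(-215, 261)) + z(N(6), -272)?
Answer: -35819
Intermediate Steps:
N(y) = (-23 + y)*(-4 + y)
z(U, v) = U + 2*v
r(o, x) = x + 2*o
(-35072 + r(-215, 261)) + z(N(6), -272) = (-35072 + (261 + 2*(-215))) + ((92 + 6² - 27*6) + 2*(-272)) = (-35072 + (261 - 430)) + ((92 + 36 - 162) - 544) = (-35072 - 169) + (-34 - 544) = -35241 - 578 = -35819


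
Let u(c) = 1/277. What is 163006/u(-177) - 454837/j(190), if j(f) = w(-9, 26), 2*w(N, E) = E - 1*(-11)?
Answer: 1669738820/37 ≈ 4.5128e+7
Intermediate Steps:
u(c) = 1/277
w(N, E) = 11/2 + E/2 (w(N, E) = (E - 1*(-11))/2 = (E + 11)/2 = (11 + E)/2 = 11/2 + E/2)
j(f) = 37/2 (j(f) = 11/2 + (1/2)*26 = 11/2 + 13 = 37/2)
163006/u(-177) - 454837/j(190) = 163006/(1/277) - 454837/37/2 = 163006*277 - 454837*2/37 = 45152662 - 909674/37 = 1669738820/37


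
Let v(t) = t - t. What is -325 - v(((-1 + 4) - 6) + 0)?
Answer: -325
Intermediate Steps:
v(t) = 0
-325 - v(((-1 + 4) - 6) + 0) = -325 - 1*0 = -325 + 0 = -325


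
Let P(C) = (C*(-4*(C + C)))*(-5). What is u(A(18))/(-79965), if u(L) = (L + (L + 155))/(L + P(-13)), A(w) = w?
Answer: -191/542002770 ≈ -3.5240e-7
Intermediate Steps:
P(C) = 40*C**2 (P(C) = (C*(-8*C))*(-5) = -8*C**2*(-5) = 40*C**2)
u(L) = (155 + 2*L)/(6760 + L) (u(L) = (L + (L + 155))/(L + 40*(-13)**2) = (L + (155 + L))/(L + 40*169) = (155 + 2*L)/(L + 6760) = (155 + 2*L)/(6760 + L))
u(A(18))/(-79965) = ((155 + 2*18)/(6760 + 18))/(-79965) = ((155 + 36)/6778)*(-1/79965) = ((1/6778)*191)*(-1/79965) = (191/6778)*(-1/79965) = -191/542002770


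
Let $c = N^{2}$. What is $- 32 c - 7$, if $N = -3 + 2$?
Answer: $-39$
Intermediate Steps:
$N = -1$
$c = 1$ ($c = \left(-1\right)^{2} = 1$)
$- 32 c - 7 = \left(-32\right) 1 - 7 = -32 - 7 = -39$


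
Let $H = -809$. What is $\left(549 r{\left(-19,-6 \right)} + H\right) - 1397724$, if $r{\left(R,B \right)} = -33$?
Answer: $-1416650$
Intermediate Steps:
$\left(549 r{\left(-19,-6 \right)} + H\right) - 1397724 = \left(549 \left(-33\right) - 809\right) - 1397724 = \left(-18117 - 809\right) - 1397724 = -18926 - 1397724 = -1416650$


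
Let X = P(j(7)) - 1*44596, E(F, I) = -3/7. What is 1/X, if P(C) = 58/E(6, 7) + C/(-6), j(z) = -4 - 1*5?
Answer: -6/268379 ≈ -2.2356e-5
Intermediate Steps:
E(F, I) = -3/7 (E(F, I) = -3*⅐ = -3/7)
j(z) = -9 (j(z) = -4 - 5 = -9)
P(C) = -406/3 - C/6 (P(C) = 58/(-3/7) + C/(-6) = 58*(-7/3) + C*(-⅙) = -406/3 - C/6)
X = -268379/6 (X = (-406/3 - ⅙*(-9)) - 1*44596 = (-406/3 + 3/2) - 44596 = -803/6 - 44596 = -268379/6 ≈ -44730.)
1/X = 1/(-268379/6) = -6/268379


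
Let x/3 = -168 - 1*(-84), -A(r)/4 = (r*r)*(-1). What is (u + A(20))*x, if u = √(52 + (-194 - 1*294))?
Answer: -403200 - 504*I*√109 ≈ -4.032e+5 - 5261.9*I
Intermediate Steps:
A(r) = 4*r² (A(r) = -4*r*r*(-1) = -4*r²*(-1) = -(-4)*r² = 4*r²)
x = -252 (x = 3*(-168 - 1*(-84)) = 3*(-168 + 84) = 3*(-84) = -252)
u = 2*I*√109 (u = √(52 + (-194 - 294)) = √(52 - 488) = √(-436) = 2*I*√109 ≈ 20.881*I)
(u + A(20))*x = (2*I*√109 + 4*20²)*(-252) = (2*I*√109 + 4*400)*(-252) = (2*I*√109 + 1600)*(-252) = (1600 + 2*I*√109)*(-252) = -403200 - 504*I*√109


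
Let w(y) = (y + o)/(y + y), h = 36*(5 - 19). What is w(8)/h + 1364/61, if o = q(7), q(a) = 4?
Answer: 916547/40992 ≈ 22.359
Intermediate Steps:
o = 4
h = -504 (h = 36*(-14) = -504)
w(y) = (4 + y)/(2*y) (w(y) = (y + 4)/(y + y) = (4 + y)/((2*y)) = (4 + y)*(1/(2*y)) = (4 + y)/(2*y))
w(8)/h + 1364/61 = ((1/2)*(4 + 8)/8)/(-504) + 1364/61 = ((1/2)*(1/8)*12)*(-1/504) + 1364*(1/61) = (3/4)*(-1/504) + 1364/61 = -1/672 + 1364/61 = 916547/40992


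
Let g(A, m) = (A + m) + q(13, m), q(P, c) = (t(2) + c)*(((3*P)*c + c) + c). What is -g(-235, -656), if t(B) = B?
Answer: -17589093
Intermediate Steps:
q(P, c) = (2 + c)*(2*c + 3*P*c) (q(P, c) = (2 + c)*(((3*P)*c + c) + c) = (2 + c)*((3*P*c + c) + c) = (2 + c)*((c + 3*P*c) + c) = (2 + c)*(2*c + 3*P*c))
g(A, m) = A + m + m*(82 + 41*m) (g(A, m) = (A + m) + m*(4 + 2*m + 6*13 + 3*13*m) = (A + m) + m*(4 + 2*m + 78 + 39*m) = (A + m) + m*(82 + 41*m) = A + m + m*(82 + 41*m))
-g(-235, -656) = -(-235 - 656 + 41*(-656)*(2 - 656)) = -(-235 - 656 + 41*(-656)*(-654)) = -(-235 - 656 + 17589984) = -1*17589093 = -17589093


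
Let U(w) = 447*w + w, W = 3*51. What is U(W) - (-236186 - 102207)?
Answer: 406937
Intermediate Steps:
W = 153
U(w) = 448*w
U(W) - (-236186 - 102207) = 448*153 - (-236186 - 102207) = 68544 - 1*(-338393) = 68544 + 338393 = 406937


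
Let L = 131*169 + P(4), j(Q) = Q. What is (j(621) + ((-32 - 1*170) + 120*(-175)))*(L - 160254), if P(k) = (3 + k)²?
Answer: 2841536346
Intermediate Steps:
L = 22188 (L = 131*169 + (3 + 4)² = 22139 + 7² = 22139 + 49 = 22188)
(j(621) + ((-32 - 1*170) + 120*(-175)))*(L - 160254) = (621 + ((-32 - 1*170) + 120*(-175)))*(22188 - 160254) = (621 + ((-32 - 170) - 21000))*(-138066) = (621 + (-202 - 21000))*(-138066) = (621 - 21202)*(-138066) = -20581*(-138066) = 2841536346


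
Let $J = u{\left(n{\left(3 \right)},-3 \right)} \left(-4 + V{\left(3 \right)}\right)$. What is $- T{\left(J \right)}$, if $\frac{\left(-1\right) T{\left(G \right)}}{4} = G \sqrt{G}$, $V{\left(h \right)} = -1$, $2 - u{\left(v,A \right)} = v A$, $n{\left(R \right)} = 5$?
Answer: $- 340 i \sqrt{85} \approx - 3134.6 i$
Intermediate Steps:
$u{\left(v,A \right)} = 2 - A v$ ($u{\left(v,A \right)} = 2 - v A = 2 - A v$)
$J = -85$ ($J = \left(2 - \left(-3\right) 5\right) \left(-4 - 1\right) = \left(2 + 15\right) \left(-5\right) = 17 \left(-5\right) = -85$)
$T{\left(G \right)} = - 4 G^{\frac{3}{2}}$ ($T{\left(G \right)} = - 4 G \sqrt{G} = - 4 G^{\frac{3}{2}}$)
$- T{\left(J \right)} = - \left(-4\right) \left(-85\right)^{\frac{3}{2}} = - \left(-4\right) \left(- 85 i \sqrt{85}\right) = - 340 i \sqrt{85}$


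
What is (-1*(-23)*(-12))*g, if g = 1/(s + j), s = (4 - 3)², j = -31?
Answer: 46/5 ≈ 9.2000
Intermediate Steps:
s = 1 (s = 1² = 1)
g = -1/30 (g = 1/(1 - 31) = 1/(-30) = -1/30 ≈ -0.033333)
(-1*(-23)*(-12))*g = (-1*(-23)*(-12))*(-1/30) = (23*(-12))*(-1/30) = -276*(-1/30) = 46/5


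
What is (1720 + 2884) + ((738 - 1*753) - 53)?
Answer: 4536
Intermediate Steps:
(1720 + 2884) + ((738 - 1*753) - 53) = 4604 + ((738 - 753) - 53) = 4604 + (-15 - 53) = 4604 - 68 = 4536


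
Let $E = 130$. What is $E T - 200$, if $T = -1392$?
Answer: $-181160$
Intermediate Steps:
$E T - 200 = 130 \left(-1392\right) - 200 = -180960 - 200 = -181160$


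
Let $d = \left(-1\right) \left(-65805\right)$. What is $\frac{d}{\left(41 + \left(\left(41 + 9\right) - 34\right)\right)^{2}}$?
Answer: $\frac{21935}{1083} \approx 20.254$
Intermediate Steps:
$d = 65805$
$\frac{d}{\left(41 + \left(\left(41 + 9\right) - 34\right)\right)^{2}} = \frac{65805}{\left(41 + \left(\left(41 + 9\right) - 34\right)\right)^{2}} = \frac{65805}{\left(41 + \left(50 - 34\right)\right)^{2}} = \frac{65805}{\left(41 + 16\right)^{2}} = \frac{65805}{57^{2}} = \frac{65805}{3249} = 65805 \cdot \frac{1}{3249} = \frac{21935}{1083}$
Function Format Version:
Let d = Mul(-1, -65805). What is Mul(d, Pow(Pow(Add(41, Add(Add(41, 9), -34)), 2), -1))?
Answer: Rational(21935, 1083) ≈ 20.254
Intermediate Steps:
d = 65805
Mul(d, Pow(Pow(Add(41, Add(Add(41, 9), -34)), 2), -1)) = Mul(65805, Pow(Pow(Add(41, Add(Add(41, 9), -34)), 2), -1)) = Mul(65805, Pow(Pow(Add(41, Add(50, -34)), 2), -1)) = Mul(65805, Pow(Pow(Add(41, 16), 2), -1)) = Mul(65805, Pow(Pow(57, 2), -1)) = Mul(65805, Pow(3249, -1)) = Mul(65805, Rational(1, 3249)) = Rational(21935, 1083)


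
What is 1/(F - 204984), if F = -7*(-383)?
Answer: -1/202303 ≈ -4.9431e-6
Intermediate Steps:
F = 2681
1/(F - 204984) = 1/(2681 - 204984) = 1/(-202303) = -1/202303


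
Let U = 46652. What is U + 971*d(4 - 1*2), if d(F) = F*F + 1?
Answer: 51507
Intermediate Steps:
d(F) = 1 + F² (d(F) = F² + 1 = 1 + F²)
U + 971*d(4 - 1*2) = 46652 + 971*(1 + (4 - 1*2)²) = 46652 + 971*(1 + (4 - 2)²) = 46652 + 971*(1 + 2²) = 46652 + 971*(1 + 4) = 46652 + 971*5 = 46652 + 4855 = 51507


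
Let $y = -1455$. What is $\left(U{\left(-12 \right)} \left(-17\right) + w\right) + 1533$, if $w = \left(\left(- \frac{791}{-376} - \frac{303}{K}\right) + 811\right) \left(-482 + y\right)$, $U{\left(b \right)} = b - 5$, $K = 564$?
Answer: $- \frac{591116853}{376} \approx -1.5721 \cdot 10^{6}$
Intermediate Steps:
$U{\left(b \right)} = -5 + b$
$w = - \frac{591801925}{376}$ ($w = \left(\left(- \frac{791}{-376} - \frac{303}{564}\right) + 811\right) \left(-482 - 1455\right) = \left(\left(\left(-791\right) \left(- \frac{1}{376}\right) - \frac{101}{188}\right) + 811\right) \left(-1937\right) = \left(\left(\frac{791}{376} - \frac{101}{188}\right) + 811\right) \left(-1937\right) = \left(\frac{589}{376} + 811\right) \left(-1937\right) = \frac{305525}{376} \left(-1937\right) = - \frac{591801925}{376} \approx -1.5739 \cdot 10^{6}$)
$\left(U{\left(-12 \right)} \left(-17\right) + w\right) + 1533 = \left(\left(-5 - 12\right) \left(-17\right) - \frac{591801925}{376}\right) + 1533 = \left(\left(-17\right) \left(-17\right) - \frac{591801925}{376}\right) + 1533 = \left(289 - \frac{591801925}{376}\right) + 1533 = - \frac{591693261}{376} + 1533 = - \frac{591116853}{376}$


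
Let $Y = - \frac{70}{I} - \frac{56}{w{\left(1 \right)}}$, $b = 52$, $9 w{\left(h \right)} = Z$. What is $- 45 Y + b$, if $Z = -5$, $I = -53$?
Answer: $- \frac{240802}{53} \approx -4543.4$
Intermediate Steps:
$w{\left(h \right)} = - \frac{5}{9}$ ($w{\left(h \right)} = \frac{1}{9} \left(-5\right) = - \frac{5}{9}$)
$Y = \frac{27062}{265}$ ($Y = - \frac{70}{-53} - \frac{56}{- \frac{5}{9}} = \left(-70\right) \left(- \frac{1}{53}\right) - - \frac{504}{5} = \frac{70}{53} + \frac{504}{5} = \frac{27062}{265} \approx 102.12$)
$- 45 Y + b = \left(-45\right) \frac{27062}{265} + 52 = - \frac{243558}{53} + 52 = - \frac{240802}{53}$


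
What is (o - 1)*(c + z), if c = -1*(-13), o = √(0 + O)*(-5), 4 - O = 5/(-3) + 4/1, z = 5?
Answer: -18 - 30*√15 ≈ -134.19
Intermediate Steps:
O = 5/3 (O = 4 - (5/(-3) + 4/1) = 4 - (5*(-⅓) + 4*1) = 4 - (-5/3 + 4) = 4 - 1*7/3 = 4 - 7/3 = 5/3 ≈ 1.6667)
o = -5*√15/3 (o = √(0 + 5/3)*(-5) = √(5/3)*(-5) = (√15/3)*(-5) = -5*√15/3 ≈ -6.4550)
c = 13
(o - 1)*(c + z) = (-5*√15/3 - 1)*(13 + 5) = (-1 - 5*√15/3)*18 = -18 - 30*√15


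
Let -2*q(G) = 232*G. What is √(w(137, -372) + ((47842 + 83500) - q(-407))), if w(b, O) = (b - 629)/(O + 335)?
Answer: √115192174/37 ≈ 290.07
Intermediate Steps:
q(G) = -116*G
w(b, O) = (-629 + b)/(335 + O)
√(w(137, -372) + ((47842 + 83500) - q(-407))) = √((-629 + 137)/(335 - 372) + ((47842 + 83500) - (-116)*(-407))) = √(-492/(-37) + (131342 - 1*47212)) = √(-1/37*(-492) + (131342 - 47212)) = √(492/37 + 84130) = √(3113302/37) = √115192174/37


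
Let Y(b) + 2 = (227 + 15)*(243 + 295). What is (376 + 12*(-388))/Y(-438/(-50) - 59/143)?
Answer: -2140/65097 ≈ -0.032874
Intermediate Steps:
Y(b) = 130194 (Y(b) = -2 + (227 + 15)*(243 + 295) = -2 + 242*538 = -2 + 130196 = 130194)
(376 + 12*(-388))/Y(-438/(-50) - 59/143) = (376 + 12*(-388))/130194 = (376 - 4656)*(1/130194) = -4280*1/130194 = -2140/65097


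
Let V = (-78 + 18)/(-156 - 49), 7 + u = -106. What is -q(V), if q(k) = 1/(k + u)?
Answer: 41/4621 ≈ 0.0088725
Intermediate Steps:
u = -113 (u = -7 - 106 = -113)
V = 12/41 (V = -60/(-205) = -60*(-1/205) = 12/41 ≈ 0.29268)
q(k) = 1/(-113 + k) (q(k) = 1/(k - 113) = 1/(-113 + k))
-q(V) = -1/(-113 + 12/41) = -1/(-4621/41) = -1*(-41/4621) = 41/4621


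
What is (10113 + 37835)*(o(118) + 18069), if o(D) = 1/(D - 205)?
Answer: 75374351896/87 ≈ 8.6637e+8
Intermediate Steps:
o(D) = 1/(-205 + D)
(10113 + 37835)*(o(118) + 18069) = (10113 + 37835)*(1/(-205 + 118) + 18069) = 47948*(1/(-87) + 18069) = 47948*(-1/87 + 18069) = 47948*(1572002/87) = 75374351896/87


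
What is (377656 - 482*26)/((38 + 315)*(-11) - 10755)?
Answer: -182562/7319 ≈ -24.944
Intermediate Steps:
(377656 - 482*26)/((38 + 315)*(-11) - 10755) = (377656 - 12532)/(353*(-11) - 10755) = 365124/(-3883 - 10755) = 365124/(-14638) = 365124*(-1/14638) = -182562/7319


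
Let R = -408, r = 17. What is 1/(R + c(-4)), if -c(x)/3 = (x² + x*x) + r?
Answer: -1/555 ≈ -0.0018018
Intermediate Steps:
c(x) = -51 - 6*x² (c(x) = -3*((x² + x*x) + 17) = -3*((x² + x²) + 17) = -3*(2*x² + 17) = -3*(17 + 2*x²) = -51 - 6*x²)
1/(R + c(-4)) = 1/(-408 + (-51 - 6*(-4)²)) = 1/(-408 + (-51 - 6*16)) = 1/(-408 + (-51 - 96)) = 1/(-408 - 147) = 1/(-555) = -1/555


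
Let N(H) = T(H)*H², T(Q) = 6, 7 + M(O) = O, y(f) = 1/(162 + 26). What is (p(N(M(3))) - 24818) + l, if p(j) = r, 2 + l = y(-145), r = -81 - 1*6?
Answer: -4682515/188 ≈ -24907.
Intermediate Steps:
r = -87 (r = -81 - 6 = -87)
y(f) = 1/188
M(O) = -7 + O
l = -375/188 (l = -2 + 1/188 = -375/188 ≈ -1.9947)
N(H) = 6*H²
p(j) = -87
(p(N(M(3))) - 24818) + l = (-87 - 24818) - 375/188 = -24905 - 375/188 = -4682515/188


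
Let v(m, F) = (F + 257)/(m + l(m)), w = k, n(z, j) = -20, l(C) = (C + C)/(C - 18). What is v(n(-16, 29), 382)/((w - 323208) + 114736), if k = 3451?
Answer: 1349/8200840 ≈ 0.00016450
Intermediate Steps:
l(C) = 2*C/(-18 + C) (l(C) = (2*C)/(-18 + C) = 2*C/(-18 + C))
w = 3451
v(m, F) = (257 + F)/(m + 2*m/(-18 + m)) (v(m, F) = (F + 257)/(m + 2*m/(-18 + m)) = (257 + F)/(m + 2*m/(-18 + m)))
v(n(-16, 29), 382)/((w - 323208) + 114736) = ((-18 - 20)*(257 + 382)/((-20)*(-16 - 20)))/((3451 - 323208) + 114736) = (-1/20*(-38)*639/(-36))/(-319757 + 114736) = -1/20*(-1/36)*(-38)*639/(-205021) = -1349/40*(-1/205021) = 1349/8200840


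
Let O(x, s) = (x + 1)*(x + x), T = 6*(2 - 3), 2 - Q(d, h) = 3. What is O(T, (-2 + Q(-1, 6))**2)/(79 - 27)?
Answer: 15/13 ≈ 1.1538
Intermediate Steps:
Q(d, h) = -1 (Q(d, h) = 2 - 1*3 = 2 - 3 = -1)
T = -6 (T = 6*(-1) = -6)
O(x, s) = 2*x*(1 + x) (O(x, s) = (1 + x)*(2*x) = 2*x*(1 + x))
O(T, (-2 + Q(-1, 6))**2)/(79 - 27) = (2*(-6)*(1 - 6))/(79 - 27) = (2*(-6)*(-5))/52 = 60*(1/52) = 15/13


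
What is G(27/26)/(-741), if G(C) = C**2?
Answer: -243/166972 ≈ -0.0014553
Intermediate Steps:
G(27/26)/(-741) = (27/26)**2/(-741) = (27*(1/26))**2*(-1/741) = (27/26)**2*(-1/741) = (729/676)*(-1/741) = -243/166972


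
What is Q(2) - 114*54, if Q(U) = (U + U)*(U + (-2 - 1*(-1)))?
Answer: -6152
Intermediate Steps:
Q(U) = 2*U*(-1 + U) (Q(U) = (2*U)*(U + (-2 + 1)) = (2*U)*(U - 1) = (2*U)*(-1 + U) = 2*U*(-1 + U))
Q(2) - 114*54 = 2*2*(-1 + 2) - 114*54 = 2*2*1 - 6156 = 4 - 6156 = -6152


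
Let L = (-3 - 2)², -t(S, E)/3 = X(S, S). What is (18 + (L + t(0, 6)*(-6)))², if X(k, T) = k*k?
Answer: 1849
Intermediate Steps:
X(k, T) = k²
t(S, E) = -3*S²
L = 25 (L = (-5)² = 25)
(18 + (L + t(0, 6)*(-6)))² = (18 + (25 - 3*0²*(-6)))² = (18 + (25 - 3*0*(-6)))² = (18 + (25 + 0*(-6)))² = (18 + (25 + 0))² = (18 + 25)² = 43² = 1849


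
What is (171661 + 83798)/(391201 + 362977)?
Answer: 255459/754178 ≈ 0.33873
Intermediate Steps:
(171661 + 83798)/(391201 + 362977) = 255459/754178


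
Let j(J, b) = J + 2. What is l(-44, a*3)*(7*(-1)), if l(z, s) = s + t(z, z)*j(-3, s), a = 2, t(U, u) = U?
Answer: -350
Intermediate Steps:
j(J, b) = 2 + J
l(z, s) = s - z (l(z, s) = s + z*(2 - 3) = s + z*(-1) = s - z)
l(-44, a*3)*(7*(-1)) = (2*3 - 1*(-44))*(7*(-1)) = (6 + 44)*(-7) = 50*(-7) = -350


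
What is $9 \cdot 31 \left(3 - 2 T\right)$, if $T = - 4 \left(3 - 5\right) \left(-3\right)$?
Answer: $14229$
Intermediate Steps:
$T = -24$ ($T = - 4 \left(3 - 5\right) \left(-3\right) = \left(-4\right) \left(-2\right) \left(-3\right) = 8 \left(-3\right) = -24$)
$9 \cdot 31 \left(3 - 2 T\right) = 9 \cdot 31 \left(3 - -48\right) = 279 \left(3 + 48\right) = 279 \cdot 51 = 14229$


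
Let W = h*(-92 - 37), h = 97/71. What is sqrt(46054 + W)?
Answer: sqrt(231269791)/71 ≈ 214.19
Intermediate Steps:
h = 97/71 (h = 97*(1/71) = 97/71 ≈ 1.3662)
W = -12513/71 (W = 97*(-92 - 37)/71 = (97/71)*(-129) = -12513/71 ≈ -176.24)
sqrt(46054 + W) = sqrt(46054 - 12513/71) = sqrt(3257321/71) = sqrt(231269791)/71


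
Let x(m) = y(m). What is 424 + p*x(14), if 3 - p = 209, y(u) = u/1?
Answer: -2460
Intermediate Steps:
y(u) = u (y(u) = u*1 = u)
x(m) = m
p = -206 (p = 3 - 1*209 = 3 - 209 = -206)
424 + p*x(14) = 424 - 206*14 = 424 - 2884 = -2460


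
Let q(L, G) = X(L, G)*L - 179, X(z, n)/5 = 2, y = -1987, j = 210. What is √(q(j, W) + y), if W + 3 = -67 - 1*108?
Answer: I*√66 ≈ 8.124*I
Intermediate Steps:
X(z, n) = 10 (X(z, n) = 5*2 = 10)
W = -178 (W = -3 + (-67 - 1*108) = -3 + (-67 - 108) = -3 - 175 = -178)
q(L, G) = -179 + 10*L (q(L, G) = 10*L - 179 = -179 + 10*L)
√(q(j, W) + y) = √((-179 + 10*210) - 1987) = √((-179 + 2100) - 1987) = √(1921 - 1987) = √(-66) = I*√66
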